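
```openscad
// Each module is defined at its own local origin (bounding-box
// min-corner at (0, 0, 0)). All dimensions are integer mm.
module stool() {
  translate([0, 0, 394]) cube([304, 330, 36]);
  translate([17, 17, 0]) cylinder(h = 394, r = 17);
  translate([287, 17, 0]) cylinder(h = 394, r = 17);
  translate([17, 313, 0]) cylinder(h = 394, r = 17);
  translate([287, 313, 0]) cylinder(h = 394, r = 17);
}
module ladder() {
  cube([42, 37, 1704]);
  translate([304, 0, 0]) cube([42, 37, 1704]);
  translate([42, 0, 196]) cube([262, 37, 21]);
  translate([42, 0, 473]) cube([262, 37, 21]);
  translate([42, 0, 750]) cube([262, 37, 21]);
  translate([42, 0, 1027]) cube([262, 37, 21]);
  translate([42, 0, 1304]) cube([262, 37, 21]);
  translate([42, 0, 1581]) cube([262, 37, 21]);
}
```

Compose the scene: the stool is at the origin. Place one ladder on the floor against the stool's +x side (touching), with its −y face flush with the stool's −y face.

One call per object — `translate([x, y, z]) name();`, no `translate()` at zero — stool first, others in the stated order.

stool();
translate([304, 0, 0]) ladder();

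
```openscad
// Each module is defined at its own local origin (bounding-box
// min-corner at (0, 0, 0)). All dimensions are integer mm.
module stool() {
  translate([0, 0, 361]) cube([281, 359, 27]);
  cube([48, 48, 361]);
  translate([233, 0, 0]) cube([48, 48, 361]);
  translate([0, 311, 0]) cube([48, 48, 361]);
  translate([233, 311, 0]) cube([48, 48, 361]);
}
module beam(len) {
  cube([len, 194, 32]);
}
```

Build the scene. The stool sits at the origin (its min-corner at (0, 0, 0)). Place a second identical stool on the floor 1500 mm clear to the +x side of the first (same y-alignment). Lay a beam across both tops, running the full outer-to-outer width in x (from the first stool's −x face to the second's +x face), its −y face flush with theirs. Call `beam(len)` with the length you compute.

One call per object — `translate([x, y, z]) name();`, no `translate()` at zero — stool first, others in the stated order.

stool();
translate([1781, 0, 0]) stool();
translate([0, 0, 388]) beam(2062);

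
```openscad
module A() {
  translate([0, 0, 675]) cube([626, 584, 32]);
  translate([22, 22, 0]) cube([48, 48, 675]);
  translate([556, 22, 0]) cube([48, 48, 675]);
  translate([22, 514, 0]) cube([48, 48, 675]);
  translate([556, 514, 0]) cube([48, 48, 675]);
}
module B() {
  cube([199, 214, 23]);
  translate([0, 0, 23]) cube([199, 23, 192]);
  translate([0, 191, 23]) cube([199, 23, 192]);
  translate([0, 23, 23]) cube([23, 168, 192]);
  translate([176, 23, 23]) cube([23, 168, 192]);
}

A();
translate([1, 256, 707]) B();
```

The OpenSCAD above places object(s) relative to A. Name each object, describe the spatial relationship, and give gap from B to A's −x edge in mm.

The open box's min-x is at 1; the table's min-x is 0; gap = 1 mm.

A is a table. B is an open box. The open box is on top of the table. The gap from the open box to the table's −x edge is 1 mm.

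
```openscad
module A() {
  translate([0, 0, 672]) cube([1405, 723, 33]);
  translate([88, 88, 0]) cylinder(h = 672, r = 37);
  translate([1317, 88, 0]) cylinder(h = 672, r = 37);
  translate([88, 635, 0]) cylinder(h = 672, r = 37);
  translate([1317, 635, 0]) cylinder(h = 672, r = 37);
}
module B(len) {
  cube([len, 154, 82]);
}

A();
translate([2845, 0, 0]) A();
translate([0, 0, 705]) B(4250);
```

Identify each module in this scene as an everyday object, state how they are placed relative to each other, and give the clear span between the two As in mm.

A is a table. B is a beam. A beam spans the tops of two tables. The clear span between the two tables is 1440 mm.

Second table starts at x = 2845; first ends at x = 1405; clear span = 2845 − 1405 = 1440 mm.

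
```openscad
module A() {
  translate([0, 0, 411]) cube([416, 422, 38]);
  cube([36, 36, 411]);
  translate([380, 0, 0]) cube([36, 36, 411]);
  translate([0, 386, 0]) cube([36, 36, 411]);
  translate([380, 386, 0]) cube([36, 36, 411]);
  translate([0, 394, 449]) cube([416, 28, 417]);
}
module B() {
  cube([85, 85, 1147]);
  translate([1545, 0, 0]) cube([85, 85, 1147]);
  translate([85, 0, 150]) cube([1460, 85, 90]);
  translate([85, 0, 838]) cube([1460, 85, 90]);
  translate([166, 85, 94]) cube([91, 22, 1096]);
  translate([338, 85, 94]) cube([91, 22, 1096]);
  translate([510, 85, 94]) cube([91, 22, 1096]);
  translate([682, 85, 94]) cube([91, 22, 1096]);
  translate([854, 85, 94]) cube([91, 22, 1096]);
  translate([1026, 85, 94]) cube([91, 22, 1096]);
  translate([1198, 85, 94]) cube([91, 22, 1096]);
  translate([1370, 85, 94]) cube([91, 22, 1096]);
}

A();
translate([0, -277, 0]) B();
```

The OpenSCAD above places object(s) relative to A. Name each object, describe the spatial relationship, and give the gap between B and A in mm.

A is a chair. B is a fence section. The fence section is on the floor beside the chair on its −y side. The gap between the fence section and the chair is 170 mm.

The fence section's nearest face is 170 mm from the chair's −y face.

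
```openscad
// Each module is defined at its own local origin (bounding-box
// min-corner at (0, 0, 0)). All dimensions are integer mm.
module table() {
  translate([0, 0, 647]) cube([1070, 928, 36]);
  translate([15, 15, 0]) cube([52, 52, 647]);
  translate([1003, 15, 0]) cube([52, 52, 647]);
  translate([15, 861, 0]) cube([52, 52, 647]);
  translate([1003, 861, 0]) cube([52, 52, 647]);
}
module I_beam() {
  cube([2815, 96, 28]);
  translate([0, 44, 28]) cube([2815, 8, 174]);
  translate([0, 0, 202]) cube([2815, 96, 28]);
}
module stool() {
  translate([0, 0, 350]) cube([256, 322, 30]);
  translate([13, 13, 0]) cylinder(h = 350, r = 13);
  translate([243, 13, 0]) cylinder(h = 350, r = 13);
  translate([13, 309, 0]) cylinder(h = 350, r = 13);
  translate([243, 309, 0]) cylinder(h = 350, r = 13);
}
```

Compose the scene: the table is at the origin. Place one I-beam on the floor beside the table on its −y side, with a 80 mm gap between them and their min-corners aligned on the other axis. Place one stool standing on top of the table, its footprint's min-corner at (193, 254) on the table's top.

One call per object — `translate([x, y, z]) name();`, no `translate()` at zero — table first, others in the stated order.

table();
translate([0, -176, 0]) I_beam();
translate([193, 254, 683]) stool();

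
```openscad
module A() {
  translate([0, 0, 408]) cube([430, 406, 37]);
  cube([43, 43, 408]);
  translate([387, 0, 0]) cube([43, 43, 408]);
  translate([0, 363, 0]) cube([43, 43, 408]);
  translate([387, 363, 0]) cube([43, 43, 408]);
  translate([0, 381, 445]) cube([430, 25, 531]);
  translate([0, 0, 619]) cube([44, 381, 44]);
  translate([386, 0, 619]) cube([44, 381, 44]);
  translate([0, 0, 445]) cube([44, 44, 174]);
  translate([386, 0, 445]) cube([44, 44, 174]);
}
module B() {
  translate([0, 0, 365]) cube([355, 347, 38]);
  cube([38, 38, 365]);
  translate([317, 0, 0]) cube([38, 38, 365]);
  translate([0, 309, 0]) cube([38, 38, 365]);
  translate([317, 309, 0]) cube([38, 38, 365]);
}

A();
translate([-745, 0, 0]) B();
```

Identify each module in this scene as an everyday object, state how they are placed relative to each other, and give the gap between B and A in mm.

The stool's nearest face is 390 mm from the chair's −x face.

A is a chair. B is a stool. The stool is on the floor beside the chair on its −x side. The gap between the stool and the chair is 390 mm.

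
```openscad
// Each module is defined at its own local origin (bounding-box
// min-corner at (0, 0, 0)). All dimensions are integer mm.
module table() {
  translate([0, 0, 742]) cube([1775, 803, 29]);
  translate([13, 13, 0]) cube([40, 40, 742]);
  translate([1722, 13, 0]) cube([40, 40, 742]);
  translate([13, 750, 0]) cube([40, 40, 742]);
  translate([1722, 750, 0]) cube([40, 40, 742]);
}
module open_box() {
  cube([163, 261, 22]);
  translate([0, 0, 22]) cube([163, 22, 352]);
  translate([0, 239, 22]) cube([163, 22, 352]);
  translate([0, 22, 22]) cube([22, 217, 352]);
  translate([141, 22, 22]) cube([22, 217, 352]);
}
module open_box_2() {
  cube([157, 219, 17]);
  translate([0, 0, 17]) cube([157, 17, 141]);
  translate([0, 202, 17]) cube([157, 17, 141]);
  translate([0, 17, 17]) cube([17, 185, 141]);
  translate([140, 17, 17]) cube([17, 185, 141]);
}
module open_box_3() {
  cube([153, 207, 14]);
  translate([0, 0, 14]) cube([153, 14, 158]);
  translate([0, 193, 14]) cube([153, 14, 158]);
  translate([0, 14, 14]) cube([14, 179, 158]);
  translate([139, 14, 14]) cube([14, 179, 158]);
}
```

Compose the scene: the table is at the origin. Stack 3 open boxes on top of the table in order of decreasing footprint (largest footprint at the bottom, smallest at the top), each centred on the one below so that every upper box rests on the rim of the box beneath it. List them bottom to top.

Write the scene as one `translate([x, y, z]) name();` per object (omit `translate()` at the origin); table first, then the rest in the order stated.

table();
translate([806, 271, 771]) open_box();
translate([809, 292, 1145]) open_box_2();
translate([811, 298, 1303]) open_box_3();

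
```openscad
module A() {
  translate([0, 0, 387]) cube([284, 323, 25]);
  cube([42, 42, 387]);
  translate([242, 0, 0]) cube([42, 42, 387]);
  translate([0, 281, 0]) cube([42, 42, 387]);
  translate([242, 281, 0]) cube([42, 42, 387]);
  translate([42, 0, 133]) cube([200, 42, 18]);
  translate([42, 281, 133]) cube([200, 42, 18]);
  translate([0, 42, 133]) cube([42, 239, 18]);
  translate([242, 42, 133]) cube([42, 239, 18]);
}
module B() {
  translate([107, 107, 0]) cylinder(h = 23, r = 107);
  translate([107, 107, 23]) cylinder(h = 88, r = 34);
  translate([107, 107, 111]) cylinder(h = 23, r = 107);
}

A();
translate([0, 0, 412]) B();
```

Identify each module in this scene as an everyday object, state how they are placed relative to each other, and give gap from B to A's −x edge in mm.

The spool's min-x is at 0; the stool's min-x is 0; gap = 0 mm.

A is a stool. B is a spool. The spool is on top of the stool. The gap from the spool to the stool's −x edge is 0 mm.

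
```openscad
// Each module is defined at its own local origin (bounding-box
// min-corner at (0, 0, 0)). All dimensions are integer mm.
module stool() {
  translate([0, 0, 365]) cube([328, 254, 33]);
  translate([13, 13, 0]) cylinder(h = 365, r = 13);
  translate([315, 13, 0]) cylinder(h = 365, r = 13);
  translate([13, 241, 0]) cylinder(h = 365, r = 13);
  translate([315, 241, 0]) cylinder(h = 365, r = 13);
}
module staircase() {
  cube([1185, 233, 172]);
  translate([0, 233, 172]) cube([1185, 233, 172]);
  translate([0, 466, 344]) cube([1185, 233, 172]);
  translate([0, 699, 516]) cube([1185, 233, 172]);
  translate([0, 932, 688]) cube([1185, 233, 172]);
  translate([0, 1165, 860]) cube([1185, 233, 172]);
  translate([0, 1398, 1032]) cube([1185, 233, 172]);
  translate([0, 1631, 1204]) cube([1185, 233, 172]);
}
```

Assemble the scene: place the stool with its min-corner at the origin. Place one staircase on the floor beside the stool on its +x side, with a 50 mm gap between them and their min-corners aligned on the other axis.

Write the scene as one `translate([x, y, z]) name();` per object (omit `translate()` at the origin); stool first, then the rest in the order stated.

stool();
translate([378, 0, 0]) staircase();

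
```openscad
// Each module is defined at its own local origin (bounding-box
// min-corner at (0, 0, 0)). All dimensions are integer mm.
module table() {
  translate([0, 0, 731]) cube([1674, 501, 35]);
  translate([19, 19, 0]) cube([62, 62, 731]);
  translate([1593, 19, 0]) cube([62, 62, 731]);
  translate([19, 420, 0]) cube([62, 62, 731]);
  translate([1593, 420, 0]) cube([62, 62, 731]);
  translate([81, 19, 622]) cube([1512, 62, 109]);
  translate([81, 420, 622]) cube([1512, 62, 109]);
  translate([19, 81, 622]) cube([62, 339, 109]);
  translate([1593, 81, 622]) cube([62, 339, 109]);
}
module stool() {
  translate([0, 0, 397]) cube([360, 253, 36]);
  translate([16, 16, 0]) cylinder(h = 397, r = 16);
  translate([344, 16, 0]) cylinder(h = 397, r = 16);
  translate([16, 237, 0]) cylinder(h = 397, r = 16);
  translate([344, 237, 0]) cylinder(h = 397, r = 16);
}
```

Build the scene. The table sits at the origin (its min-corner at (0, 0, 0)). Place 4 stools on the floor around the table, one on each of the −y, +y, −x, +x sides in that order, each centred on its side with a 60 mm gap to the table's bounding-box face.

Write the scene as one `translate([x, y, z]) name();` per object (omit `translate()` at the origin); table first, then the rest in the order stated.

table();
translate([657, -313, 0]) stool();
translate([657, 561, 0]) stool();
translate([-420, 124, 0]) stool();
translate([1734, 124, 0]) stool();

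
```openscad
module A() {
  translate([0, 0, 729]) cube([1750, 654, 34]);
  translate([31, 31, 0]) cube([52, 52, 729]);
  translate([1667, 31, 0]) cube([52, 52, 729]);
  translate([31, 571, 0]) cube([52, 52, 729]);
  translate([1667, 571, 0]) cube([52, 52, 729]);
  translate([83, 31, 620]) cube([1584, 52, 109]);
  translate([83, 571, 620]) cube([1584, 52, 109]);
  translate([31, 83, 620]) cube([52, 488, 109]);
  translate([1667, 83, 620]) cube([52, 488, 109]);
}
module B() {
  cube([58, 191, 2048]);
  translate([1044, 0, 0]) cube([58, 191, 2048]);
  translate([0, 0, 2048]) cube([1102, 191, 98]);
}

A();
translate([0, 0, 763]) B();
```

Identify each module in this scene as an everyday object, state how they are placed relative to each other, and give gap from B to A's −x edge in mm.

The door frame's min-x is at 0; the table's min-x is 0; gap = 0 mm.

A is a table. B is a door frame. The door frame is on top of the table. The gap from the door frame to the table's −x edge is 0 mm.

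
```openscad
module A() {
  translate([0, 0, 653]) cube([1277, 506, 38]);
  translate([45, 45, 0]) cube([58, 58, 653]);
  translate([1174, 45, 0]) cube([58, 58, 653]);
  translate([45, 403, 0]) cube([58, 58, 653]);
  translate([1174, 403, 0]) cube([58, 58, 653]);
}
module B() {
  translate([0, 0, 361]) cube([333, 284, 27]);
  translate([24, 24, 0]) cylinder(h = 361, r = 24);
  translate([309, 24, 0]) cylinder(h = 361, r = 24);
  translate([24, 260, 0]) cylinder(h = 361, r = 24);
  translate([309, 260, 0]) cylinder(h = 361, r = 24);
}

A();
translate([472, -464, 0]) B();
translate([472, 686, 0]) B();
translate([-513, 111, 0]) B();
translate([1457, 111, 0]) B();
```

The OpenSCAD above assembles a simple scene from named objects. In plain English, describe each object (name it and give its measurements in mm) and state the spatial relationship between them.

A is a table: top 1277 mm (x) × 506 mm (y), 38 mm thick, upper face at z = 691 mm, on four 58×58 mm square legs, each inset 45 mm from the nearest pair of top edges, running from z = 0 to the bottom of the top.

B is a simple wooden stool: a rectangular seat 333 mm (x) by 284 mm (y), 27 mm thick, top face at z = 388 mm, on four round legs, each 48 mm in diameter. The legs rest on z = 0, each leg's axis is inset half a diameter from the nearest pair of seat edges (so the leg's bounding box is flush with the corner).

Four stools sit around the table at the −y, +y, −x, +x sides.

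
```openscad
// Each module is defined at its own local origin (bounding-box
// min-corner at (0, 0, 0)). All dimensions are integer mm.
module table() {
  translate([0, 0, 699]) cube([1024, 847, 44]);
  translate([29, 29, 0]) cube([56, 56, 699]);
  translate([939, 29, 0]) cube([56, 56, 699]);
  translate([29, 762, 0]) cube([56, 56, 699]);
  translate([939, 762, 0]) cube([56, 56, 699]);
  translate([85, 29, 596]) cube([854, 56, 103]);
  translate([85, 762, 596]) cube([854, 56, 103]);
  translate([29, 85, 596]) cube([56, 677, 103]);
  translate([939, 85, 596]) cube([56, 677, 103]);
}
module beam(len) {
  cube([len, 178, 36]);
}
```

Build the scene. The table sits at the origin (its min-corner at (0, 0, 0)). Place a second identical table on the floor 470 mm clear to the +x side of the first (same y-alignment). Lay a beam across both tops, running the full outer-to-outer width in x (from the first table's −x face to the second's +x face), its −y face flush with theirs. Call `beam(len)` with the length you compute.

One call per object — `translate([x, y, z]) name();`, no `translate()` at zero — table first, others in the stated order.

table();
translate([1494, 0, 0]) table();
translate([0, 0, 743]) beam(2518);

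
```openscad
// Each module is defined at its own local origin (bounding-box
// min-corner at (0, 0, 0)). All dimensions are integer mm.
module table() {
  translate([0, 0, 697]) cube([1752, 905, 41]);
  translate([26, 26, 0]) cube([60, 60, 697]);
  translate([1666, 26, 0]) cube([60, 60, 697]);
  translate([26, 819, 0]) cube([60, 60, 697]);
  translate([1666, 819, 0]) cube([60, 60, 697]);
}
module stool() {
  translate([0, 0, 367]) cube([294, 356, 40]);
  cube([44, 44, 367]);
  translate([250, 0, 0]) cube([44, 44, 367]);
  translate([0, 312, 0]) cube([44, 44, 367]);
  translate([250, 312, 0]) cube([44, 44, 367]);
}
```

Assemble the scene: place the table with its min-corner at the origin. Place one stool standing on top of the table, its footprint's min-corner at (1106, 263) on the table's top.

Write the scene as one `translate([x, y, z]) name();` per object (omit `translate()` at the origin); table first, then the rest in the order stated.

table();
translate([1106, 263, 738]) stool();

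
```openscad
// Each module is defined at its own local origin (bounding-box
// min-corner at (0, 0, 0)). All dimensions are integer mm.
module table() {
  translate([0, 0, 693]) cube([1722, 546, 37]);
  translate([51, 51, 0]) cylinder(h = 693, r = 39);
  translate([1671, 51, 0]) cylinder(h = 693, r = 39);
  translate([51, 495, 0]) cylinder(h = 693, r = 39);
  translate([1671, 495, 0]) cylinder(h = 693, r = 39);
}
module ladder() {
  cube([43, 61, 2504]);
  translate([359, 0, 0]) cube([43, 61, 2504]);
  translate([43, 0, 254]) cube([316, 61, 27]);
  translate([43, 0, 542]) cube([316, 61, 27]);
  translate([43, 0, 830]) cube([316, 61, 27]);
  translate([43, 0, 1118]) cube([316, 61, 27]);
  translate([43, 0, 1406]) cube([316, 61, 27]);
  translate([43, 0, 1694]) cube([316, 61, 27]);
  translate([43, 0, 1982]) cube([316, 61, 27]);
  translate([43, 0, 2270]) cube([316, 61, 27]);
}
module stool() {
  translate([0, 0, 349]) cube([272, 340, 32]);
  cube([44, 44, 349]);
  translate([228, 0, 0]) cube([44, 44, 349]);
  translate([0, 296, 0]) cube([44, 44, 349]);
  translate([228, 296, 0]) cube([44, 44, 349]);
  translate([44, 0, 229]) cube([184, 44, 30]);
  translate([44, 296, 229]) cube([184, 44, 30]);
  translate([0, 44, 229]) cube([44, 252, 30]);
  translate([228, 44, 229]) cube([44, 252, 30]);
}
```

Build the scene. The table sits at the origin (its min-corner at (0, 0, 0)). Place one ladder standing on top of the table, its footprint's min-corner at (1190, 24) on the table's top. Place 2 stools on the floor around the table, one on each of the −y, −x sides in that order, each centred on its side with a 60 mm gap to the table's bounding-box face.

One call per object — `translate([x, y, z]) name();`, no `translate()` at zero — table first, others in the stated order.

table();
translate([1190, 24, 730]) ladder();
translate([725, -400, 0]) stool();
translate([-332, 103, 0]) stool();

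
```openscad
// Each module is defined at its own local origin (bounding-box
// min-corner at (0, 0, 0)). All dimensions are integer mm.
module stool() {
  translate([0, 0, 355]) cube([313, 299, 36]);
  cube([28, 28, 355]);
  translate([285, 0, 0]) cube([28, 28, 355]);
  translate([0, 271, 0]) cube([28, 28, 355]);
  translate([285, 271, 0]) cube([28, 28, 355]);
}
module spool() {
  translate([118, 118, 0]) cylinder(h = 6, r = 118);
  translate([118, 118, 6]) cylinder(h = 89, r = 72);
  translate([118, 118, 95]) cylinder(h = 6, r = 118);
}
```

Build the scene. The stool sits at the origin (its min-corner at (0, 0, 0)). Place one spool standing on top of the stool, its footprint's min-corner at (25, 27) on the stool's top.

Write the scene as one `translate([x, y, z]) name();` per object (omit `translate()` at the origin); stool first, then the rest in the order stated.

stool();
translate([25, 27, 391]) spool();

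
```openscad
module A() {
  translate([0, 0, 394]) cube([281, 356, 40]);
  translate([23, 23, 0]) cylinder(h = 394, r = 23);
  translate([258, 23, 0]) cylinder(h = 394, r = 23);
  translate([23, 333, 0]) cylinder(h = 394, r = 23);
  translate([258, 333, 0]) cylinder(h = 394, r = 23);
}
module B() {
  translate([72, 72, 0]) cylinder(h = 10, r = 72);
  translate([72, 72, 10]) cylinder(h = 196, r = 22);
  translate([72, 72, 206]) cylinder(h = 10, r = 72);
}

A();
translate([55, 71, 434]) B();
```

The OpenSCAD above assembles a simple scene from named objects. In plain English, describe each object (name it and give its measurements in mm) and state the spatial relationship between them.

A is a simple wooden stool: a rectangular seat 281 mm (x) by 356 mm (y), 40 mm thick, top face at z = 434 mm, on four round legs, each 46 mm in diameter. The legs rest on z = 0, each leg's axis is inset half a diameter from the nearest pair of seat edges (so the leg's bounding box is flush with the corner).

B is a spool: two coaxial disc flanges of radius 72 mm and thickness 10 mm, joined by a core cylinder of radius 22 mm and height 196 mm. The lower flange rests on z = 0 and the three cylinders share a vertical axis.

The spool is on top of the stool.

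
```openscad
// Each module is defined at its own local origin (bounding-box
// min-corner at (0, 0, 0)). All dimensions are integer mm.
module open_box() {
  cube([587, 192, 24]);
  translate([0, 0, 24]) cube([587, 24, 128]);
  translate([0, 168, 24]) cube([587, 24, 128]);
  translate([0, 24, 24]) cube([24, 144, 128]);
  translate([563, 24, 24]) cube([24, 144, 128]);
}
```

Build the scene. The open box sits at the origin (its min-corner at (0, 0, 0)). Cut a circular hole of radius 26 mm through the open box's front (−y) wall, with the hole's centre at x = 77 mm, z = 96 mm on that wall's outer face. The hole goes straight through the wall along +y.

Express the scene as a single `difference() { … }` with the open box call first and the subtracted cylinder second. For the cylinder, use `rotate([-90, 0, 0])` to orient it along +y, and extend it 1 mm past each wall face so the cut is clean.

difference() {
  open_box();
  translate([77, -1, 96]) rotate([-90, 0, 0]) cylinder(h = 26, r = 26);
}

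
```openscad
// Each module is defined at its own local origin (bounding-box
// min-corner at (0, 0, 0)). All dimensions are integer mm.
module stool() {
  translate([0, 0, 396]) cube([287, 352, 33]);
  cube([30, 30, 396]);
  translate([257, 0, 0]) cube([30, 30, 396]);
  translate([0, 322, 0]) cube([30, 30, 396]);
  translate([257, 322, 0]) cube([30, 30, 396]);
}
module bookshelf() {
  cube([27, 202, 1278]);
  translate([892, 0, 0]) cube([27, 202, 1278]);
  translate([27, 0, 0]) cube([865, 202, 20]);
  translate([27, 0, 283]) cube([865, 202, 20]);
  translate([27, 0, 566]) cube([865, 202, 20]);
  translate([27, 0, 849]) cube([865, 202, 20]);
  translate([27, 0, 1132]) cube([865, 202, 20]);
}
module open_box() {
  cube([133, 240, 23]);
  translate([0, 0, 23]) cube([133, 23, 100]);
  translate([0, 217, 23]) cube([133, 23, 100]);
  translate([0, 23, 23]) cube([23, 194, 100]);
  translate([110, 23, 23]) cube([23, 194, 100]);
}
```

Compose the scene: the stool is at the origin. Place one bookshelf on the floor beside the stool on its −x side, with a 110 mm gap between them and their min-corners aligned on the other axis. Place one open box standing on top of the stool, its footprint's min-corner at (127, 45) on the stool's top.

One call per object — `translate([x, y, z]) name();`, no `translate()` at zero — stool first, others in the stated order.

stool();
translate([-1029, 0, 0]) bookshelf();
translate([127, 45, 429]) open_box();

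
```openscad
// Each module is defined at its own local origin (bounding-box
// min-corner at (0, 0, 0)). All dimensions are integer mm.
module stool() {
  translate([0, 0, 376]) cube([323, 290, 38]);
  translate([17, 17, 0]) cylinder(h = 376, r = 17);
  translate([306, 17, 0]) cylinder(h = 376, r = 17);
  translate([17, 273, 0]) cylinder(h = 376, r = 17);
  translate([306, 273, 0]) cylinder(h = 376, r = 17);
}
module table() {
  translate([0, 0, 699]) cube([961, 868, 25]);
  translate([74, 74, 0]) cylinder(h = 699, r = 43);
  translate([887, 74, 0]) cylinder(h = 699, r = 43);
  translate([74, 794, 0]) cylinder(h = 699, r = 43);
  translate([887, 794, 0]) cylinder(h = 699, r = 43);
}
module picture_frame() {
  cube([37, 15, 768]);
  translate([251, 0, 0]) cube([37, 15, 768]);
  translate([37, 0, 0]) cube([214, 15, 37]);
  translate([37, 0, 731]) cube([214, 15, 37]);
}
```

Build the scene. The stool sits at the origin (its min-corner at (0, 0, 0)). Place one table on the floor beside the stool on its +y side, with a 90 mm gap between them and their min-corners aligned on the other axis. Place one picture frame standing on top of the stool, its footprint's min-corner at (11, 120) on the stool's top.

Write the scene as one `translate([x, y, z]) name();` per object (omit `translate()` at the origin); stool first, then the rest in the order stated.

stool();
translate([0, 380, 0]) table();
translate([11, 120, 414]) picture_frame();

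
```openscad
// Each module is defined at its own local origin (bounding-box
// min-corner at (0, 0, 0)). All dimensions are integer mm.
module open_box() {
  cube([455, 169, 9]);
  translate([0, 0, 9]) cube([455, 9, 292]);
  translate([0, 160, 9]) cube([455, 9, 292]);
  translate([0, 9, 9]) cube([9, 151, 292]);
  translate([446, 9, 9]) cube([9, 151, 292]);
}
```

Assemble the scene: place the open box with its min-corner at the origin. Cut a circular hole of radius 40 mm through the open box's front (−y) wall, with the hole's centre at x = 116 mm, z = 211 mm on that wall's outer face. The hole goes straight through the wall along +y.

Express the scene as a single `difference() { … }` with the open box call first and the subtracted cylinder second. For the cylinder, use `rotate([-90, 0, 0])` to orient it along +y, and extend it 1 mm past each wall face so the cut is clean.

difference() {
  open_box();
  translate([116, -1, 211]) rotate([-90, 0, 0]) cylinder(h = 11, r = 40);
}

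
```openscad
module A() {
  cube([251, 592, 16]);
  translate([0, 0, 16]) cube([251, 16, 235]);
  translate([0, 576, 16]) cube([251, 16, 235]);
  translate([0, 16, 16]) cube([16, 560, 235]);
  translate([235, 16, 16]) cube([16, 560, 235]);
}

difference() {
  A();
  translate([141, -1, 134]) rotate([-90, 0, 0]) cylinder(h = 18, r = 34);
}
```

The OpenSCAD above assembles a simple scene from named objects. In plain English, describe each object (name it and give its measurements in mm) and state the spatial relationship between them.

A is an open storage box with external size 251×592×251 mm and wall thickness 16 mm (the base is also 16 mm thick). The base covers the whole footprint; the four walls stand on the base, with the y-facing walls full-width and the x-facing walls fitting between their inner faces.

The open box has a circular hole of radius 34 mm through its front wall, centred at (x = 141, z = 134).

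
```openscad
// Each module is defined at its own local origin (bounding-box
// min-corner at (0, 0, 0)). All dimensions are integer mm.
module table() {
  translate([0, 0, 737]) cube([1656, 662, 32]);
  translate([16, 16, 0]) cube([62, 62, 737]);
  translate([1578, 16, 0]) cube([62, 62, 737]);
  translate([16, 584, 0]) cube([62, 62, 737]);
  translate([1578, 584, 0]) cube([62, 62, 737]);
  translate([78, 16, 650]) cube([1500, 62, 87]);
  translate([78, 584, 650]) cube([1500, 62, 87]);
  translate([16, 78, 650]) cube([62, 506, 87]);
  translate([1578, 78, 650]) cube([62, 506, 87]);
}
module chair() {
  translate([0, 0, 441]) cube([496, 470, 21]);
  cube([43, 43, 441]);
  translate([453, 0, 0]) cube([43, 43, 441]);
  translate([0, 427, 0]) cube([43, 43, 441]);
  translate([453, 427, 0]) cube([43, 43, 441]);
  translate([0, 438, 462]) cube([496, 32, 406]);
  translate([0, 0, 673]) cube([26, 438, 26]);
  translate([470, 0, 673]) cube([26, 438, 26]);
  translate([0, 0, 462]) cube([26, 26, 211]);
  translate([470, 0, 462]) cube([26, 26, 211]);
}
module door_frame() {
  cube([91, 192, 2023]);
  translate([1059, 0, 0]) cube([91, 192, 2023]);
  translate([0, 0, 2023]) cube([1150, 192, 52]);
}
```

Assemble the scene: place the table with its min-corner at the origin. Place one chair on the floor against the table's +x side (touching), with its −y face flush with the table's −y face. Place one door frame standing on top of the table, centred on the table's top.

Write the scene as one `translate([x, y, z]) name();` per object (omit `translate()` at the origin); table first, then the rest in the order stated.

table();
translate([1656, 0, 0]) chair();
translate([253, 235, 769]) door_frame();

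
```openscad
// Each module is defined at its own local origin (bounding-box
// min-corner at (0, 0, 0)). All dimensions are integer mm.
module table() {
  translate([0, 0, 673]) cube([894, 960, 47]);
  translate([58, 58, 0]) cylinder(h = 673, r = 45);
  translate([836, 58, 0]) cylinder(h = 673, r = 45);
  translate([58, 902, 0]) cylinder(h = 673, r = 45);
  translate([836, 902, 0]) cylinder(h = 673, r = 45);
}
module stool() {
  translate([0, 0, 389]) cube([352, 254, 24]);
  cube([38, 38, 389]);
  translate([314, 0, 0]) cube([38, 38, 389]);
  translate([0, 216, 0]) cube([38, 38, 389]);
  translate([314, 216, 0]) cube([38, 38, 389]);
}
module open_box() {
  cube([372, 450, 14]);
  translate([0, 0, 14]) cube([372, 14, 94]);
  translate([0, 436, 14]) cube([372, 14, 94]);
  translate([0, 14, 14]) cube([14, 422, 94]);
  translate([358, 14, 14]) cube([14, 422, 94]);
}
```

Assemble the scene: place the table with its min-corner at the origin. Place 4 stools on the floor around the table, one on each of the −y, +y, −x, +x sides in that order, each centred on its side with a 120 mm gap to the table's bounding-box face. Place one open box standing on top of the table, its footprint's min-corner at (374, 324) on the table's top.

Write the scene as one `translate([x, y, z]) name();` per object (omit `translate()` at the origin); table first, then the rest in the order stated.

table();
translate([271, -374, 0]) stool();
translate([271, 1080, 0]) stool();
translate([-472, 353, 0]) stool();
translate([1014, 353, 0]) stool();
translate([374, 324, 720]) open_box();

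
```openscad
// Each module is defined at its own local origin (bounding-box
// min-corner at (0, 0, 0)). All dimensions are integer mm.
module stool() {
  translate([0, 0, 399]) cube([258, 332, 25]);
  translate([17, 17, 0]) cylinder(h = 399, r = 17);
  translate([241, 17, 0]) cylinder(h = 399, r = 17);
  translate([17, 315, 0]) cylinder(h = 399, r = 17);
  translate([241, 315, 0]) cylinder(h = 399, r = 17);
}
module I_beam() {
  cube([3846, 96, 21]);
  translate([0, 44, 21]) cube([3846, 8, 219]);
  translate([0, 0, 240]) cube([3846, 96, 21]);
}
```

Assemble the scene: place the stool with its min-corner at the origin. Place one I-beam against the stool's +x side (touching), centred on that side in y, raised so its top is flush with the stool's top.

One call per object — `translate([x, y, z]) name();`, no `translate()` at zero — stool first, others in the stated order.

stool();
translate([258, 118, 163]) I_beam();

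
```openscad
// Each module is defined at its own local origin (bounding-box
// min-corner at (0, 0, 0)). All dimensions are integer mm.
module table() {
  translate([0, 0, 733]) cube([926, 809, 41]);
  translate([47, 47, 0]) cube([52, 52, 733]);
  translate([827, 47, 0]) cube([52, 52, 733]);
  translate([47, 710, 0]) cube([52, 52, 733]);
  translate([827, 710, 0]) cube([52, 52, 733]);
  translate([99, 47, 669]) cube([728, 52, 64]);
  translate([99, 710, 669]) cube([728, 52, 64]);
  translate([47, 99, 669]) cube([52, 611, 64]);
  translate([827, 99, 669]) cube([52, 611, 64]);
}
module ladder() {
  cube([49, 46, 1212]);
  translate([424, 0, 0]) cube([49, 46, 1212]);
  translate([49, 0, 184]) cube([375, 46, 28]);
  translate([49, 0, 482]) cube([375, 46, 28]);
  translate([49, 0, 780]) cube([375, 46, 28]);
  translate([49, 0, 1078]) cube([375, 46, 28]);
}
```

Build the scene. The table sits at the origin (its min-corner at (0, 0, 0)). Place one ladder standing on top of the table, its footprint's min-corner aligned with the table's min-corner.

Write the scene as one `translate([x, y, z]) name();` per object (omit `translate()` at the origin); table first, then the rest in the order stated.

table();
translate([0, 0, 774]) ladder();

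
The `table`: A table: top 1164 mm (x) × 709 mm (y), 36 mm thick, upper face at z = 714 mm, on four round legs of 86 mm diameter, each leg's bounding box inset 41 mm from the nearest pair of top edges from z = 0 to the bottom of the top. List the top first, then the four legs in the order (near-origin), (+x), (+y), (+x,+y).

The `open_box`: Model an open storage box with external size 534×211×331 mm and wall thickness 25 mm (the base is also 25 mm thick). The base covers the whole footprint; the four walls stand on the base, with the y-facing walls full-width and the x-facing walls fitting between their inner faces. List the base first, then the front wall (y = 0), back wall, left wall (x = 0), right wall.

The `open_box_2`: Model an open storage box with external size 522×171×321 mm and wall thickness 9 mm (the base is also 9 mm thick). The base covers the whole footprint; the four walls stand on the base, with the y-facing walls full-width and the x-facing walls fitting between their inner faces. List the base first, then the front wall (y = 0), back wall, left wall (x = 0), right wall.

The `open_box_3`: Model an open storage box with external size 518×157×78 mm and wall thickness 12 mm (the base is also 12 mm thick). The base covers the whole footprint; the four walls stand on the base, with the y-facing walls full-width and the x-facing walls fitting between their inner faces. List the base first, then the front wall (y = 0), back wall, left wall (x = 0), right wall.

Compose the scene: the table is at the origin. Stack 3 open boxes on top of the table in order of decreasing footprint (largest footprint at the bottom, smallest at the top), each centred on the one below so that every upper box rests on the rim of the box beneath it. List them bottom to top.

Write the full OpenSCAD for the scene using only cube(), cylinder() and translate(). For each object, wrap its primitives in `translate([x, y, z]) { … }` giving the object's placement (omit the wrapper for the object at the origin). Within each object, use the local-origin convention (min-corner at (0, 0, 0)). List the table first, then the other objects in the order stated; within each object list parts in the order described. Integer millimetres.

translate([0, 0, 678]) cube([1164, 709, 36]);
translate([84, 84, 0]) cylinder(h = 678, r = 43);
translate([1080, 84, 0]) cylinder(h = 678, r = 43);
translate([84, 625, 0]) cylinder(h = 678, r = 43);
translate([1080, 625, 0]) cylinder(h = 678, r = 43);
translate([315, 249, 714]) {
  cube([534, 211, 25]);
  translate([0, 0, 25]) cube([534, 25, 306]);
  translate([0, 186, 25]) cube([534, 25, 306]);
  translate([0, 25, 25]) cube([25, 161, 306]);
  translate([509, 25, 25]) cube([25, 161, 306]);
}
translate([321, 269, 1045]) {
  cube([522, 171, 9]);
  translate([0, 0, 9]) cube([522, 9, 312]);
  translate([0, 162, 9]) cube([522, 9, 312]);
  translate([0, 9, 9]) cube([9, 153, 312]);
  translate([513, 9, 9]) cube([9, 153, 312]);
}
translate([323, 276, 1366]) {
  cube([518, 157, 12]);
  translate([0, 0, 12]) cube([518, 12, 66]);
  translate([0, 145, 12]) cube([518, 12, 66]);
  translate([0, 12, 12]) cube([12, 133, 66]);
  translate([506, 12, 12]) cube([12, 133, 66]);
}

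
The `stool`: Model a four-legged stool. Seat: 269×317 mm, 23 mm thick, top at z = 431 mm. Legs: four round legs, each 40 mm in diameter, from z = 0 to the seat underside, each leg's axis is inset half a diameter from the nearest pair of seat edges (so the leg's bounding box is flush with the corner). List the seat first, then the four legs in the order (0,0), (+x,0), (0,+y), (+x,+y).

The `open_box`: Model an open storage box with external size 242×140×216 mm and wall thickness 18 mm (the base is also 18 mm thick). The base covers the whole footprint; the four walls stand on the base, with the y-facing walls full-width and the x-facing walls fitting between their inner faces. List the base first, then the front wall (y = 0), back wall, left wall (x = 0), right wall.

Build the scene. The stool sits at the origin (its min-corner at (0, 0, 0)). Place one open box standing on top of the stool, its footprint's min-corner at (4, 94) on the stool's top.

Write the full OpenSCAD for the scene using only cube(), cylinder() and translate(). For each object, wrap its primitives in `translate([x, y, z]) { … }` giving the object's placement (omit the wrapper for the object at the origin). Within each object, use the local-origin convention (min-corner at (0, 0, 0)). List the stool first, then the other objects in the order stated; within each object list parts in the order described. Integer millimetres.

translate([0, 0, 408]) cube([269, 317, 23]);
translate([20, 20, 0]) cylinder(h = 408, r = 20);
translate([249, 20, 0]) cylinder(h = 408, r = 20);
translate([20, 297, 0]) cylinder(h = 408, r = 20);
translate([249, 297, 0]) cylinder(h = 408, r = 20);
translate([4, 94, 431]) {
  cube([242, 140, 18]);
  translate([0, 0, 18]) cube([242, 18, 198]);
  translate([0, 122, 18]) cube([242, 18, 198]);
  translate([0, 18, 18]) cube([18, 104, 198]);
  translate([224, 18, 18]) cube([18, 104, 198]);
}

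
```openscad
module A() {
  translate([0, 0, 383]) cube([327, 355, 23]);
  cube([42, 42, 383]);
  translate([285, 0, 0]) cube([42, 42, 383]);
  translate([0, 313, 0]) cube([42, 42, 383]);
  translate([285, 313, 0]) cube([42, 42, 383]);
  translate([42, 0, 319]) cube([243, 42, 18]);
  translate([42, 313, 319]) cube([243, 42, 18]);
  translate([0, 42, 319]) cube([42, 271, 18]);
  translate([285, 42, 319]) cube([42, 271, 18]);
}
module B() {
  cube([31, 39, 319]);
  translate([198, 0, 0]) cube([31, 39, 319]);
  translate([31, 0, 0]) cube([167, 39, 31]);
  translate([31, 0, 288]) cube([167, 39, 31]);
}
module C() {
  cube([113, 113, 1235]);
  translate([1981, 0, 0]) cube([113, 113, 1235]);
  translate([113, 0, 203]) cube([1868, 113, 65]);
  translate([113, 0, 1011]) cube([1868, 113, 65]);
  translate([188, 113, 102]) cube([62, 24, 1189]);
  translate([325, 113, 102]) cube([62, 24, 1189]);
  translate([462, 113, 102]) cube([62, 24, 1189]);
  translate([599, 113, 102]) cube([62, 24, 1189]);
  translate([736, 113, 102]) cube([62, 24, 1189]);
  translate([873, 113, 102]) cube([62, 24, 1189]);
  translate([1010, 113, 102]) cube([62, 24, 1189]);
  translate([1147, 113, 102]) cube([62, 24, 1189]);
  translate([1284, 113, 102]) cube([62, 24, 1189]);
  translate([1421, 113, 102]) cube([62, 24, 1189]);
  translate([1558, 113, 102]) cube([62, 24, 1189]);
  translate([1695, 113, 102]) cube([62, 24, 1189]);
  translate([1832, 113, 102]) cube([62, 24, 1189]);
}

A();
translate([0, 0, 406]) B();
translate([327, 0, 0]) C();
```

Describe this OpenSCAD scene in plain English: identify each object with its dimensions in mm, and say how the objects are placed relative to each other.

A is a simple wooden stool: a rectangular seat 327 mm (x) by 355 mm (y), 23 mm thick, top face at z = 406 mm, on four square legs, each 42×42 mm in cross-section. The legs rest on z = 0, each flush with a corner of the seat. Four stretchers, 42 mm wide and 18 mm tall, connect adjacent legs with their undersides at z = 319 mm, each running between the inner faces of the legs it joins and aligned with the legs' outer faces on the other axis.

B is a picture frame with a 167×257 mm rectangular opening (x by z) and a uniform 31 mm border on every side. Frame depth is 39 mm along y. It is built from two vertical stiles running the full outside height and two horizontal rails spanning the gap between the stiles.

C is a fence section. Two 113×113 mm posts, 1235 mm tall, stand on the floor with a clear span of 1868 mm between their inner faces. Two horizontal rails of 113×65 mm section span the gap between the posts with their undersides at z = 203 mm and z = 1011 mm, flush with the posts' −y face. 13 pickets, each 62 mm wide, 24 mm thick and 1189 mm tall, are fixed to the +y face of the rails with their bottoms at z = 102 mm, evenly spaced across the span with equal gaps (rounded down to the nearest mm) at the −x end and between each pair — any rounding remainder accumulates at the +x end.

The picture frame is on top of the stool. The fence section is against the stool's +x side, with their −y faces flush.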